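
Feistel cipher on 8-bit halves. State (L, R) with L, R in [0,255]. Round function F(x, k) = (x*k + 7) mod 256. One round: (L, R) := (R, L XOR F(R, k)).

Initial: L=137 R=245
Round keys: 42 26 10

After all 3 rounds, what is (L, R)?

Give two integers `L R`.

Round 1 (k=42): L=245 R=176
Round 2 (k=26): L=176 R=18
Round 3 (k=10): L=18 R=11

Answer: 18 11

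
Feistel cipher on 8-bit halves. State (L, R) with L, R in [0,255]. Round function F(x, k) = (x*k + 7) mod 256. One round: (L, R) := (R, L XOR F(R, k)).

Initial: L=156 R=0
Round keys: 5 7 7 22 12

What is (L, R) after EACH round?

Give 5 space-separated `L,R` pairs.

Answer: 0,155 155,68 68,120 120,19 19,147

Derivation:
Round 1 (k=5): L=0 R=155
Round 2 (k=7): L=155 R=68
Round 3 (k=7): L=68 R=120
Round 4 (k=22): L=120 R=19
Round 5 (k=12): L=19 R=147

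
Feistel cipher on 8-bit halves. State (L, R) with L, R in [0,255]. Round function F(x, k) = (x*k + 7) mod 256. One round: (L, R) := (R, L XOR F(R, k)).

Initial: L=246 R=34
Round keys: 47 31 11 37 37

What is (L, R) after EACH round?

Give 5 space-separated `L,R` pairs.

Round 1 (k=47): L=34 R=179
Round 2 (k=31): L=179 R=150
Round 3 (k=11): L=150 R=202
Round 4 (k=37): L=202 R=175
Round 5 (k=37): L=175 R=152

Answer: 34,179 179,150 150,202 202,175 175,152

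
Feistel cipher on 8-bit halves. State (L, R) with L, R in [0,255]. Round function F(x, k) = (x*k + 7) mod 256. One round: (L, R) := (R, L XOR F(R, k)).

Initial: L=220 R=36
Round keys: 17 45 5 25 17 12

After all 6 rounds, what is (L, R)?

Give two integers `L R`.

Answer: 36 88

Derivation:
Round 1 (k=17): L=36 R=183
Round 2 (k=45): L=183 R=22
Round 3 (k=5): L=22 R=194
Round 4 (k=25): L=194 R=239
Round 5 (k=17): L=239 R=36
Round 6 (k=12): L=36 R=88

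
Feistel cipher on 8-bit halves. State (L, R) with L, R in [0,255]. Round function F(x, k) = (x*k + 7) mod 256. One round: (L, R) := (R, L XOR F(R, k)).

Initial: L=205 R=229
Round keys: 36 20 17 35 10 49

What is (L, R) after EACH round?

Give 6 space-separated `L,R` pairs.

Round 1 (k=36): L=229 R=246
Round 2 (k=20): L=246 R=218
Round 3 (k=17): L=218 R=119
Round 4 (k=35): L=119 R=150
Round 5 (k=10): L=150 R=148
Round 6 (k=49): L=148 R=205

Answer: 229,246 246,218 218,119 119,150 150,148 148,205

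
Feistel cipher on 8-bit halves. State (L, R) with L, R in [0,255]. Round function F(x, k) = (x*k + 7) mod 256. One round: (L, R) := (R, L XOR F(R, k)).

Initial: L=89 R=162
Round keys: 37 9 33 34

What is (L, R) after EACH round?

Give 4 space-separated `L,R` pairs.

Answer: 162,40 40,205 205,92 92,242

Derivation:
Round 1 (k=37): L=162 R=40
Round 2 (k=9): L=40 R=205
Round 3 (k=33): L=205 R=92
Round 4 (k=34): L=92 R=242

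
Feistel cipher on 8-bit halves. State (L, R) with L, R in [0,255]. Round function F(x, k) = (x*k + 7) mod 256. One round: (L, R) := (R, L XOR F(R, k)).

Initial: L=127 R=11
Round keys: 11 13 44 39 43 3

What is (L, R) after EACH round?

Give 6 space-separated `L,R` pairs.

Round 1 (k=11): L=11 R=255
Round 2 (k=13): L=255 R=241
Round 3 (k=44): L=241 R=140
Round 4 (k=39): L=140 R=170
Round 5 (k=43): L=170 R=25
Round 6 (k=3): L=25 R=248

Answer: 11,255 255,241 241,140 140,170 170,25 25,248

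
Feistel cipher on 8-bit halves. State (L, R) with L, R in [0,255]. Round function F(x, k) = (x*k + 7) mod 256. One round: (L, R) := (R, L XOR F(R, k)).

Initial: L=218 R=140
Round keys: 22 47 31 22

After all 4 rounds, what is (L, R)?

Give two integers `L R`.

Answer: 204 33

Derivation:
Round 1 (k=22): L=140 R=213
Round 2 (k=47): L=213 R=174
Round 3 (k=31): L=174 R=204
Round 4 (k=22): L=204 R=33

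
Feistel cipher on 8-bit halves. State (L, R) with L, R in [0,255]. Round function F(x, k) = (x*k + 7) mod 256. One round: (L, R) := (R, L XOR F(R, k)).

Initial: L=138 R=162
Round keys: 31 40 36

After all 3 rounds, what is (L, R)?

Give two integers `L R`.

Round 1 (k=31): L=162 R=47
Round 2 (k=40): L=47 R=253
Round 3 (k=36): L=253 R=180

Answer: 253 180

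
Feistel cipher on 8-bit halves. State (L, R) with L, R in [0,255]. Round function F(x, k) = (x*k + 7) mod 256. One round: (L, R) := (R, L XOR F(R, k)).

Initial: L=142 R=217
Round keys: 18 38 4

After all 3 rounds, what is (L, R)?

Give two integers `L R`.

Answer: 72 224

Derivation:
Round 1 (k=18): L=217 R=199
Round 2 (k=38): L=199 R=72
Round 3 (k=4): L=72 R=224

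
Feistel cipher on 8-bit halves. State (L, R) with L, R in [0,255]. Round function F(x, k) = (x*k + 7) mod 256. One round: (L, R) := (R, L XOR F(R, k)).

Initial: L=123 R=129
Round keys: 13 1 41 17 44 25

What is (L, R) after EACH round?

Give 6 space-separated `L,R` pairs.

Round 1 (k=13): L=129 R=239
Round 2 (k=1): L=239 R=119
Round 3 (k=41): L=119 R=249
Round 4 (k=17): L=249 R=231
Round 5 (k=44): L=231 R=66
Round 6 (k=25): L=66 R=158

Answer: 129,239 239,119 119,249 249,231 231,66 66,158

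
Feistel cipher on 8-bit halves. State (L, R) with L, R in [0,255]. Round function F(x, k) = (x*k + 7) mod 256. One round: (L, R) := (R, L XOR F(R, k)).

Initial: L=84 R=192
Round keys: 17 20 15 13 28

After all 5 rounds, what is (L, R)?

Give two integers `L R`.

Round 1 (k=17): L=192 R=147
Round 2 (k=20): L=147 R=67
Round 3 (k=15): L=67 R=103
Round 4 (k=13): L=103 R=1
Round 5 (k=28): L=1 R=68

Answer: 1 68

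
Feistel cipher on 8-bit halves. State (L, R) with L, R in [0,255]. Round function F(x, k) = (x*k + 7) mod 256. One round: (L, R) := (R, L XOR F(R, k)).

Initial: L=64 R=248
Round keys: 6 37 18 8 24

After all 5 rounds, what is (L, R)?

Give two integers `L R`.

Answer: 197 131

Derivation:
Round 1 (k=6): L=248 R=151
Round 2 (k=37): L=151 R=34
Round 3 (k=18): L=34 R=252
Round 4 (k=8): L=252 R=197
Round 5 (k=24): L=197 R=131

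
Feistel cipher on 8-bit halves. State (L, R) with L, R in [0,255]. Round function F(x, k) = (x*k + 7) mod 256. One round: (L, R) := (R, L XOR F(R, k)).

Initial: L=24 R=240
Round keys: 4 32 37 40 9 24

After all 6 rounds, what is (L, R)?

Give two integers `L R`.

Round 1 (k=4): L=240 R=223
Round 2 (k=32): L=223 R=23
Round 3 (k=37): L=23 R=133
Round 4 (k=40): L=133 R=216
Round 5 (k=9): L=216 R=26
Round 6 (k=24): L=26 R=175

Answer: 26 175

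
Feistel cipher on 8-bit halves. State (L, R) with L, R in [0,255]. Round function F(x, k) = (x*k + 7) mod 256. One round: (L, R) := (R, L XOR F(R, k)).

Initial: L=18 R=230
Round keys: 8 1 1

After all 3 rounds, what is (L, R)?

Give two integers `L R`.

Round 1 (k=8): L=230 R=37
Round 2 (k=1): L=37 R=202
Round 3 (k=1): L=202 R=244

Answer: 202 244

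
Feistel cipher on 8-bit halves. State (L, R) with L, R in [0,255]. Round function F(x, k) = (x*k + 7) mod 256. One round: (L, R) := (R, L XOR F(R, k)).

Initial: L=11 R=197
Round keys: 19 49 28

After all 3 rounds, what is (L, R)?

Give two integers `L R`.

Answer: 225 14

Derivation:
Round 1 (k=19): L=197 R=173
Round 2 (k=49): L=173 R=225
Round 3 (k=28): L=225 R=14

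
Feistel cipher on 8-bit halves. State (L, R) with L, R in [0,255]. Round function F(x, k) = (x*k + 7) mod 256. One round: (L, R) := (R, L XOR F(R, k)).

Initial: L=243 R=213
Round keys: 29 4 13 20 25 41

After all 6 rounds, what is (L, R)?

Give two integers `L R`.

Round 1 (k=29): L=213 R=219
Round 2 (k=4): L=219 R=166
Round 3 (k=13): L=166 R=174
Round 4 (k=20): L=174 R=57
Round 5 (k=25): L=57 R=54
Round 6 (k=41): L=54 R=148

Answer: 54 148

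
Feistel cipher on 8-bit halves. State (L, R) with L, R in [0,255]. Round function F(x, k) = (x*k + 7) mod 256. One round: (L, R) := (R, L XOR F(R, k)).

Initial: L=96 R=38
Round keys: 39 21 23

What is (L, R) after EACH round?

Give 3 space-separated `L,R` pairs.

Answer: 38,177 177,170 170,252

Derivation:
Round 1 (k=39): L=38 R=177
Round 2 (k=21): L=177 R=170
Round 3 (k=23): L=170 R=252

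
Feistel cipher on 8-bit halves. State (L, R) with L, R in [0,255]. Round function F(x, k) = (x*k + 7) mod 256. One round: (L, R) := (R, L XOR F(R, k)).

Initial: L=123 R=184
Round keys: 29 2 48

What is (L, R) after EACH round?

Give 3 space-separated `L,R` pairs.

Round 1 (k=29): L=184 R=164
Round 2 (k=2): L=164 R=247
Round 3 (k=48): L=247 R=243

Answer: 184,164 164,247 247,243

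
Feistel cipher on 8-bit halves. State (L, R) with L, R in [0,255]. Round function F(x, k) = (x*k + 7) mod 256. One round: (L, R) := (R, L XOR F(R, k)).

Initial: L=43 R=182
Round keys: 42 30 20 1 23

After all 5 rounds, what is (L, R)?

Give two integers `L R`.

Round 1 (k=42): L=182 R=200
Round 2 (k=30): L=200 R=193
Round 3 (k=20): L=193 R=211
Round 4 (k=1): L=211 R=27
Round 5 (k=23): L=27 R=167

Answer: 27 167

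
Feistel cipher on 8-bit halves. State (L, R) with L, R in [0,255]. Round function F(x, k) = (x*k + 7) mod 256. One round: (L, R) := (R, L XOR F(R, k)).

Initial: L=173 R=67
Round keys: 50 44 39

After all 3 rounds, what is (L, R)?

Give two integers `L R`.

Round 1 (k=50): L=67 R=176
Round 2 (k=44): L=176 R=4
Round 3 (k=39): L=4 R=19

Answer: 4 19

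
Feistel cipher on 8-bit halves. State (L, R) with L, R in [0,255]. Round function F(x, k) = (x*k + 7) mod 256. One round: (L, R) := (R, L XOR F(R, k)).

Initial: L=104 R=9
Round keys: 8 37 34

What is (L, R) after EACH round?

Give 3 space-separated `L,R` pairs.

Answer: 9,39 39,163 163,138

Derivation:
Round 1 (k=8): L=9 R=39
Round 2 (k=37): L=39 R=163
Round 3 (k=34): L=163 R=138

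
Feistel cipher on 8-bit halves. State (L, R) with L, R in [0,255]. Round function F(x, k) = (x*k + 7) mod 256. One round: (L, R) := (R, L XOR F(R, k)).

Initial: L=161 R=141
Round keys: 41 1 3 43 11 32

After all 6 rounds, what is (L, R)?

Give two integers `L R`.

Round 1 (k=41): L=141 R=61
Round 2 (k=1): L=61 R=201
Round 3 (k=3): L=201 R=95
Round 4 (k=43): L=95 R=53
Round 5 (k=11): L=53 R=17
Round 6 (k=32): L=17 R=18

Answer: 17 18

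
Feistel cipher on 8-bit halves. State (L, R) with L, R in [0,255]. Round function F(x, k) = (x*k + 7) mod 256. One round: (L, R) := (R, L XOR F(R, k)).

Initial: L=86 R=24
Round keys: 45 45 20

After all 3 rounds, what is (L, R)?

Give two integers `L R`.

Round 1 (k=45): L=24 R=105
Round 2 (k=45): L=105 R=100
Round 3 (k=20): L=100 R=190

Answer: 100 190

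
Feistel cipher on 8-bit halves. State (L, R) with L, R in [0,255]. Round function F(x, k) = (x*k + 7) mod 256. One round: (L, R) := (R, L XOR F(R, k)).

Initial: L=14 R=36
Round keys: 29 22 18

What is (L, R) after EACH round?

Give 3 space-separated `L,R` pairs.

Answer: 36,21 21,241 241,236

Derivation:
Round 1 (k=29): L=36 R=21
Round 2 (k=22): L=21 R=241
Round 3 (k=18): L=241 R=236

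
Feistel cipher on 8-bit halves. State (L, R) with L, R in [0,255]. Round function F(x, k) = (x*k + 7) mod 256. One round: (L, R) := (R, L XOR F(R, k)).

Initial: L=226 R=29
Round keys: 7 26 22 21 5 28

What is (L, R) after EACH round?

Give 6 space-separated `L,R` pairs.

Answer: 29,48 48,250 250,179 179,76 76,48 48,11

Derivation:
Round 1 (k=7): L=29 R=48
Round 2 (k=26): L=48 R=250
Round 3 (k=22): L=250 R=179
Round 4 (k=21): L=179 R=76
Round 5 (k=5): L=76 R=48
Round 6 (k=28): L=48 R=11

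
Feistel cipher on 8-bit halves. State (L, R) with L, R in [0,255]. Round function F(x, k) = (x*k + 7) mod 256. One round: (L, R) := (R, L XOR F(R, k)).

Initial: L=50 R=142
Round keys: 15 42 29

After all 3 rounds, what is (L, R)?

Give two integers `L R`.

Round 1 (k=15): L=142 R=107
Round 2 (k=42): L=107 R=27
Round 3 (k=29): L=27 R=125

Answer: 27 125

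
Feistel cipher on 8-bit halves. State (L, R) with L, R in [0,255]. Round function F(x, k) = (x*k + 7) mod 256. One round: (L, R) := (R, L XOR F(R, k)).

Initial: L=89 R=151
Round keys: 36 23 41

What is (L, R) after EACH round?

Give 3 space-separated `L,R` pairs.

Round 1 (k=36): L=151 R=26
Round 2 (k=23): L=26 R=202
Round 3 (k=41): L=202 R=123

Answer: 151,26 26,202 202,123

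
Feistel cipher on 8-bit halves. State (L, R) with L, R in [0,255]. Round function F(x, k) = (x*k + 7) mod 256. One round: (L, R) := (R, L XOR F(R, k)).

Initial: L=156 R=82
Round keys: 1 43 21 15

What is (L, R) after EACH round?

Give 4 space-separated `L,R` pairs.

Round 1 (k=1): L=82 R=197
Round 2 (k=43): L=197 R=76
Round 3 (k=21): L=76 R=134
Round 4 (k=15): L=134 R=173

Answer: 82,197 197,76 76,134 134,173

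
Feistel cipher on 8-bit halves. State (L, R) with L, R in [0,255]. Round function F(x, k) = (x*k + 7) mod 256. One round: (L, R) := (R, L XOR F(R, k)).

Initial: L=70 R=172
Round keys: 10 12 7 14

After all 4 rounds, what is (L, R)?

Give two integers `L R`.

Answer: 25 122

Derivation:
Round 1 (k=10): L=172 R=249
Round 2 (k=12): L=249 R=31
Round 3 (k=7): L=31 R=25
Round 4 (k=14): L=25 R=122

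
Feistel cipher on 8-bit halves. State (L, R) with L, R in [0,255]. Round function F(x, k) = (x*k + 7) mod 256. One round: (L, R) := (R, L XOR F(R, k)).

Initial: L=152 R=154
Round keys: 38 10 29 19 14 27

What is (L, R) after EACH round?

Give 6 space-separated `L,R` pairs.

Round 1 (k=38): L=154 R=123
Round 2 (k=10): L=123 R=79
Round 3 (k=29): L=79 R=129
Round 4 (k=19): L=129 R=213
Round 5 (k=14): L=213 R=44
Round 6 (k=27): L=44 R=126

Answer: 154,123 123,79 79,129 129,213 213,44 44,126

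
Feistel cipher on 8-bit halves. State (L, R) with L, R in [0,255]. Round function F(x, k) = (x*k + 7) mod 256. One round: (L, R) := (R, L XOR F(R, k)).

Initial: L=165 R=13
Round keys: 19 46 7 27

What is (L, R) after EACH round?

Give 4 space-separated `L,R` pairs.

Answer: 13,91 91,108 108,160 160,139

Derivation:
Round 1 (k=19): L=13 R=91
Round 2 (k=46): L=91 R=108
Round 3 (k=7): L=108 R=160
Round 4 (k=27): L=160 R=139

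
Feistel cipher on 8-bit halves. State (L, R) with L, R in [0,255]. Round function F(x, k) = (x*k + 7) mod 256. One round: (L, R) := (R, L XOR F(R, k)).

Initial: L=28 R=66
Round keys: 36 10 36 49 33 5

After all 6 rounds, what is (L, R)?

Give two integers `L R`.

Round 1 (k=36): L=66 R=83
Round 2 (k=10): L=83 R=7
Round 3 (k=36): L=7 R=80
Round 4 (k=49): L=80 R=80
Round 5 (k=33): L=80 R=7
Round 6 (k=5): L=7 R=122

Answer: 7 122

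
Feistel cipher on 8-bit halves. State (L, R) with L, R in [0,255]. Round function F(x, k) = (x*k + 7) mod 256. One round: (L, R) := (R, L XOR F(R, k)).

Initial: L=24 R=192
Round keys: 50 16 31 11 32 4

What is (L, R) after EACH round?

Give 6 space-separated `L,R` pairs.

Round 1 (k=50): L=192 R=159
Round 2 (k=16): L=159 R=55
Round 3 (k=31): L=55 R=47
Round 4 (k=11): L=47 R=59
Round 5 (k=32): L=59 R=72
Round 6 (k=4): L=72 R=28

Answer: 192,159 159,55 55,47 47,59 59,72 72,28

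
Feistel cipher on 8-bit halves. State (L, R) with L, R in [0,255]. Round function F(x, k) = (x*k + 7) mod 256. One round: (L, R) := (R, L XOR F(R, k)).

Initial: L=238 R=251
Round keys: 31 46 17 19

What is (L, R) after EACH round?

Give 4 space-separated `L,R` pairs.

Answer: 251,130 130,152 152,157 157,54

Derivation:
Round 1 (k=31): L=251 R=130
Round 2 (k=46): L=130 R=152
Round 3 (k=17): L=152 R=157
Round 4 (k=19): L=157 R=54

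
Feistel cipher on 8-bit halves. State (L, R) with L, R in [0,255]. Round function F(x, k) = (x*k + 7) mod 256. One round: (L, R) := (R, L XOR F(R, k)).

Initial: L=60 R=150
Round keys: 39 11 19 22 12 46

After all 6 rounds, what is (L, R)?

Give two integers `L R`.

Answer: 129 6

Derivation:
Round 1 (k=39): L=150 R=221
Round 2 (k=11): L=221 R=16
Round 3 (k=19): L=16 R=234
Round 4 (k=22): L=234 R=51
Round 5 (k=12): L=51 R=129
Round 6 (k=46): L=129 R=6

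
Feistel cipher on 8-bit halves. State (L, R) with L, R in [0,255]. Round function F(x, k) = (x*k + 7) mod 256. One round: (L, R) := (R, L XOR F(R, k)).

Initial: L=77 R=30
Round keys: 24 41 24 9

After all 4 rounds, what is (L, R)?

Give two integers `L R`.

Round 1 (k=24): L=30 R=154
Round 2 (k=41): L=154 R=175
Round 3 (k=24): L=175 R=245
Round 4 (k=9): L=245 R=11

Answer: 245 11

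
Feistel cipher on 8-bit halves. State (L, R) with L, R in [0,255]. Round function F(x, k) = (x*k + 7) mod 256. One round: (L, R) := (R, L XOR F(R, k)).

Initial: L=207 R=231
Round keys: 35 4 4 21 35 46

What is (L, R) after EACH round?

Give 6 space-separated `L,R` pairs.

Answer: 231,83 83,180 180,132 132,111 111,176 176,200

Derivation:
Round 1 (k=35): L=231 R=83
Round 2 (k=4): L=83 R=180
Round 3 (k=4): L=180 R=132
Round 4 (k=21): L=132 R=111
Round 5 (k=35): L=111 R=176
Round 6 (k=46): L=176 R=200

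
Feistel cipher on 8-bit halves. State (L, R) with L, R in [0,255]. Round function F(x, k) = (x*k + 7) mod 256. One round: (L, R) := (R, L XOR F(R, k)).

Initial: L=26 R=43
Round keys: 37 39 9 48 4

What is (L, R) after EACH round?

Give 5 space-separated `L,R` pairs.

Round 1 (k=37): L=43 R=36
Round 2 (k=39): L=36 R=168
Round 3 (k=9): L=168 R=203
Round 4 (k=48): L=203 R=191
Round 5 (k=4): L=191 R=200

Answer: 43,36 36,168 168,203 203,191 191,200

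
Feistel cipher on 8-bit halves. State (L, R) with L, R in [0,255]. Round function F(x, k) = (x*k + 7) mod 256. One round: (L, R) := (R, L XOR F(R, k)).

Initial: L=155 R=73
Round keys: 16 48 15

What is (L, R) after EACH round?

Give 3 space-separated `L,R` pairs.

Answer: 73,12 12,14 14,213

Derivation:
Round 1 (k=16): L=73 R=12
Round 2 (k=48): L=12 R=14
Round 3 (k=15): L=14 R=213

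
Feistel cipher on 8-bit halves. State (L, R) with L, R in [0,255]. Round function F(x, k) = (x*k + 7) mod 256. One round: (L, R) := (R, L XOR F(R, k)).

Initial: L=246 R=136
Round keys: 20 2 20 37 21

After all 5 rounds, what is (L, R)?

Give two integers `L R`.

Round 1 (k=20): L=136 R=81
Round 2 (k=2): L=81 R=33
Round 3 (k=20): L=33 R=202
Round 4 (k=37): L=202 R=24
Round 5 (k=21): L=24 R=53

Answer: 24 53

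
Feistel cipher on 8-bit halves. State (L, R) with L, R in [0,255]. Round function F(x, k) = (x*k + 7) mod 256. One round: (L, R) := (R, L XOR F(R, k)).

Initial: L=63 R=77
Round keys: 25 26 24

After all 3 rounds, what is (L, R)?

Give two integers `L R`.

Round 1 (k=25): L=77 R=179
Round 2 (k=26): L=179 R=120
Round 3 (k=24): L=120 R=244

Answer: 120 244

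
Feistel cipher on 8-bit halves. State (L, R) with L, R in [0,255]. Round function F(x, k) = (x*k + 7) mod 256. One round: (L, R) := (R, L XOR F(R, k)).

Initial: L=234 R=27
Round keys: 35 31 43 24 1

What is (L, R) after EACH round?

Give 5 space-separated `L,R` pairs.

Round 1 (k=35): L=27 R=82
Round 2 (k=31): L=82 R=238
Round 3 (k=43): L=238 R=83
Round 4 (k=24): L=83 R=33
Round 5 (k=1): L=33 R=123

Answer: 27,82 82,238 238,83 83,33 33,123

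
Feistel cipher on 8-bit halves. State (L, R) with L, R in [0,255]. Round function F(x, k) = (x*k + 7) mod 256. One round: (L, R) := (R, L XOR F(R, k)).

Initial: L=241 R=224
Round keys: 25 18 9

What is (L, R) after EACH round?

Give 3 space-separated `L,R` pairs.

Answer: 224,22 22,115 115,4

Derivation:
Round 1 (k=25): L=224 R=22
Round 2 (k=18): L=22 R=115
Round 3 (k=9): L=115 R=4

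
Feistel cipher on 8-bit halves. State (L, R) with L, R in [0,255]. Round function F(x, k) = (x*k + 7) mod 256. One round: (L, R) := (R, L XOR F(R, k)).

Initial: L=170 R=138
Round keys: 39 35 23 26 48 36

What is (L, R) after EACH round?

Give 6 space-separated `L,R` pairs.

Round 1 (k=39): L=138 R=167
Round 2 (k=35): L=167 R=86
Round 3 (k=23): L=86 R=102
Round 4 (k=26): L=102 R=53
Round 5 (k=48): L=53 R=145
Round 6 (k=36): L=145 R=94

Answer: 138,167 167,86 86,102 102,53 53,145 145,94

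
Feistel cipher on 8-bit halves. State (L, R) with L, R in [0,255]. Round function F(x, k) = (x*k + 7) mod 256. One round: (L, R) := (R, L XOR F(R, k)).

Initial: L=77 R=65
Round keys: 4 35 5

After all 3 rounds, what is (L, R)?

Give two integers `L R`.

Round 1 (k=4): L=65 R=70
Round 2 (k=35): L=70 R=216
Round 3 (k=5): L=216 R=121

Answer: 216 121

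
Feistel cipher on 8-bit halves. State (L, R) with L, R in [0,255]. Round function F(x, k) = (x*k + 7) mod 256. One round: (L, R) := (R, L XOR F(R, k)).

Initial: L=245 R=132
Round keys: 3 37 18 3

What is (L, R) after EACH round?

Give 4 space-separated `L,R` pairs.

Answer: 132,102 102,65 65,255 255,69

Derivation:
Round 1 (k=3): L=132 R=102
Round 2 (k=37): L=102 R=65
Round 3 (k=18): L=65 R=255
Round 4 (k=3): L=255 R=69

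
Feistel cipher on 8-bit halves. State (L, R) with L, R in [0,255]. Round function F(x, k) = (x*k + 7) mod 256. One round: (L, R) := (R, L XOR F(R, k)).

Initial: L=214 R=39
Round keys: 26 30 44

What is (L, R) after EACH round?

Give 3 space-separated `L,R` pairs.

Answer: 39,43 43,54 54,100

Derivation:
Round 1 (k=26): L=39 R=43
Round 2 (k=30): L=43 R=54
Round 3 (k=44): L=54 R=100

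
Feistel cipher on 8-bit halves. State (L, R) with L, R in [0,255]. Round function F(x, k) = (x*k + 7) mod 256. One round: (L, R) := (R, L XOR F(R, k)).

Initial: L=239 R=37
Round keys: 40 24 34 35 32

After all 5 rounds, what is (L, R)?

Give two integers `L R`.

Round 1 (k=40): L=37 R=32
Round 2 (k=24): L=32 R=34
Round 3 (k=34): L=34 R=171
Round 4 (k=35): L=171 R=74
Round 5 (k=32): L=74 R=236

Answer: 74 236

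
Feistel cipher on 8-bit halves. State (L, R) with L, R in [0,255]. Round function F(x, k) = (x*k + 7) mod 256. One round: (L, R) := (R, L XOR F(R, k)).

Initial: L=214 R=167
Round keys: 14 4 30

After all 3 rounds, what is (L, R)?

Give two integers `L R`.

Answer: 164 192

Derivation:
Round 1 (k=14): L=167 R=255
Round 2 (k=4): L=255 R=164
Round 3 (k=30): L=164 R=192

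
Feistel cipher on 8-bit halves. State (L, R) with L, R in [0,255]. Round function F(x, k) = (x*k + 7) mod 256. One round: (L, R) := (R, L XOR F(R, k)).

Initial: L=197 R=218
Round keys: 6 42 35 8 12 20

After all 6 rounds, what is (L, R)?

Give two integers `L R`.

Answer: 123 29

Derivation:
Round 1 (k=6): L=218 R=230
Round 2 (k=42): L=230 R=25
Round 3 (k=35): L=25 R=148
Round 4 (k=8): L=148 R=190
Round 5 (k=12): L=190 R=123
Round 6 (k=20): L=123 R=29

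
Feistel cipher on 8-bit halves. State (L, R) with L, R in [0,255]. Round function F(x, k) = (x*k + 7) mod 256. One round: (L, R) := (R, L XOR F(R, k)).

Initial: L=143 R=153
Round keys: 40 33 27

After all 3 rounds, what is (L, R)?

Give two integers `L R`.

Round 1 (k=40): L=153 R=96
Round 2 (k=33): L=96 R=254
Round 3 (k=27): L=254 R=177

Answer: 254 177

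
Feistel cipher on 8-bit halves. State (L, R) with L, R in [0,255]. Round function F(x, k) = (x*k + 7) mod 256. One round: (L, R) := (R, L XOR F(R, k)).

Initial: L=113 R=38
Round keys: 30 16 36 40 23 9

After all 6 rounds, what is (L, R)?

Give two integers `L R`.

Answer: 136 97

Derivation:
Round 1 (k=30): L=38 R=10
Round 2 (k=16): L=10 R=129
Round 3 (k=36): L=129 R=33
Round 4 (k=40): L=33 R=174
Round 5 (k=23): L=174 R=136
Round 6 (k=9): L=136 R=97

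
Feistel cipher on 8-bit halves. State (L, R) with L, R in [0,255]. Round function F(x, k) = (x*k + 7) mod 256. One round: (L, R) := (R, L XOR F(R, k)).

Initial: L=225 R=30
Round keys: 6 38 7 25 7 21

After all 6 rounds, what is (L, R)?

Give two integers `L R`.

Answer: 45 42

Derivation:
Round 1 (k=6): L=30 R=90
Round 2 (k=38): L=90 R=125
Round 3 (k=7): L=125 R=40
Round 4 (k=25): L=40 R=146
Round 5 (k=7): L=146 R=45
Round 6 (k=21): L=45 R=42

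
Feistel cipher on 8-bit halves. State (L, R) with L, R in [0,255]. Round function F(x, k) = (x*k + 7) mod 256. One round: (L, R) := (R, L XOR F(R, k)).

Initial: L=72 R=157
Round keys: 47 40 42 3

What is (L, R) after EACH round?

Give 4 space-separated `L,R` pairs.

Round 1 (k=47): L=157 R=146
Round 2 (k=40): L=146 R=74
Round 3 (k=42): L=74 R=185
Round 4 (k=3): L=185 R=120

Answer: 157,146 146,74 74,185 185,120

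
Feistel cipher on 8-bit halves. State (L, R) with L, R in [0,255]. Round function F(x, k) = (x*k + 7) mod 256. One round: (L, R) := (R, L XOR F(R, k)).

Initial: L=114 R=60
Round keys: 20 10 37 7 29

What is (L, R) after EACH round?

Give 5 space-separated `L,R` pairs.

Answer: 60,197 197,133 133,133 133,47 47,223

Derivation:
Round 1 (k=20): L=60 R=197
Round 2 (k=10): L=197 R=133
Round 3 (k=37): L=133 R=133
Round 4 (k=7): L=133 R=47
Round 5 (k=29): L=47 R=223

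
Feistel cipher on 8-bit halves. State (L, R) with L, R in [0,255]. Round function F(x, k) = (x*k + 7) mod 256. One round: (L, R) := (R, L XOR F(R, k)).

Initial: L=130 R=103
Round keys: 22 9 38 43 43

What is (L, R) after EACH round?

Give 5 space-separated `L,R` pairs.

Round 1 (k=22): L=103 R=99
Round 2 (k=9): L=99 R=229
Round 3 (k=38): L=229 R=102
Round 4 (k=43): L=102 R=204
Round 5 (k=43): L=204 R=45

Answer: 103,99 99,229 229,102 102,204 204,45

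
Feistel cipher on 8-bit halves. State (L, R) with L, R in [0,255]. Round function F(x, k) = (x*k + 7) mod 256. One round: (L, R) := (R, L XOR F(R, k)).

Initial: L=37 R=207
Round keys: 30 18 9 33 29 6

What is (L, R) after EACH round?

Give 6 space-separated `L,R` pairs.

Answer: 207,108 108,80 80,187 187,114 114,74 74,177

Derivation:
Round 1 (k=30): L=207 R=108
Round 2 (k=18): L=108 R=80
Round 3 (k=9): L=80 R=187
Round 4 (k=33): L=187 R=114
Round 5 (k=29): L=114 R=74
Round 6 (k=6): L=74 R=177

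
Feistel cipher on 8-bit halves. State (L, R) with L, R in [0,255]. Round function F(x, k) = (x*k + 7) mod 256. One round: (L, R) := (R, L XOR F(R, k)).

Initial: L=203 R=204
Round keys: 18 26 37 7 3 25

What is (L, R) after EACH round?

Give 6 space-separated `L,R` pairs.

Round 1 (k=18): L=204 R=148
Round 2 (k=26): L=148 R=195
Round 3 (k=37): L=195 R=162
Round 4 (k=7): L=162 R=182
Round 5 (k=3): L=182 R=139
Round 6 (k=25): L=139 R=44

Answer: 204,148 148,195 195,162 162,182 182,139 139,44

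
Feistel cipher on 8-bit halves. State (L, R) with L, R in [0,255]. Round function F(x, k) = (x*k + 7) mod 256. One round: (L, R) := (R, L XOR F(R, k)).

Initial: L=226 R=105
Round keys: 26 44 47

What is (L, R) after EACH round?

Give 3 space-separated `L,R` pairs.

Answer: 105,83 83,34 34,22

Derivation:
Round 1 (k=26): L=105 R=83
Round 2 (k=44): L=83 R=34
Round 3 (k=47): L=34 R=22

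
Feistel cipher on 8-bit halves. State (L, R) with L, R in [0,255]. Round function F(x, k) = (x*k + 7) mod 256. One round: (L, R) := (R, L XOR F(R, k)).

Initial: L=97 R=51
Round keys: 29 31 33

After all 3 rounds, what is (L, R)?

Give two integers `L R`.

Answer: 11 221

Derivation:
Round 1 (k=29): L=51 R=175
Round 2 (k=31): L=175 R=11
Round 3 (k=33): L=11 R=221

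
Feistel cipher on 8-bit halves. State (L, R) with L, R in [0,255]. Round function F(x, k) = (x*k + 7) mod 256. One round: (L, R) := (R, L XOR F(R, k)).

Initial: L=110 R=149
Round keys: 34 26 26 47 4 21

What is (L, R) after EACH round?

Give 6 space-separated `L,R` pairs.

Round 1 (k=34): L=149 R=191
Round 2 (k=26): L=191 R=248
Round 3 (k=26): L=248 R=136
Round 4 (k=47): L=136 R=7
Round 5 (k=4): L=7 R=171
Round 6 (k=21): L=171 R=9

Answer: 149,191 191,248 248,136 136,7 7,171 171,9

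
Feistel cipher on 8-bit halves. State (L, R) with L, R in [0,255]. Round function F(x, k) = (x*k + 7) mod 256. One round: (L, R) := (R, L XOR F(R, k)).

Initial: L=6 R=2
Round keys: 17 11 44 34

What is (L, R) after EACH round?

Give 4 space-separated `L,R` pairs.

Answer: 2,47 47,14 14,64 64,137

Derivation:
Round 1 (k=17): L=2 R=47
Round 2 (k=11): L=47 R=14
Round 3 (k=44): L=14 R=64
Round 4 (k=34): L=64 R=137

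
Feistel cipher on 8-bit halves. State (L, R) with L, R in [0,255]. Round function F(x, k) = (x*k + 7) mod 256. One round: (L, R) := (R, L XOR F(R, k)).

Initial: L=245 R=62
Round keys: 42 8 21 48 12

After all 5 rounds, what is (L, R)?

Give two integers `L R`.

Answer: 110 45

Derivation:
Round 1 (k=42): L=62 R=198
Round 2 (k=8): L=198 R=9
Round 3 (k=21): L=9 R=2
Round 4 (k=48): L=2 R=110
Round 5 (k=12): L=110 R=45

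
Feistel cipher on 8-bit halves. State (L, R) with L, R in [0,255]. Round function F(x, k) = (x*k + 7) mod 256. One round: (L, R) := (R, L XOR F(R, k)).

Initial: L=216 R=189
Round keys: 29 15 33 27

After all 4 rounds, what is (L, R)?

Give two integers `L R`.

Answer: 1 64

Derivation:
Round 1 (k=29): L=189 R=168
Round 2 (k=15): L=168 R=98
Round 3 (k=33): L=98 R=1
Round 4 (k=27): L=1 R=64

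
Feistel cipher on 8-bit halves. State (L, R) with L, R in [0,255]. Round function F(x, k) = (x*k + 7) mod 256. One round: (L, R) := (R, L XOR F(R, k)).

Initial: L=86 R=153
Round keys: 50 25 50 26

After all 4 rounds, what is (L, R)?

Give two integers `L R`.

Round 1 (k=50): L=153 R=191
Round 2 (k=25): L=191 R=55
Round 3 (k=50): L=55 R=122
Round 4 (k=26): L=122 R=92

Answer: 122 92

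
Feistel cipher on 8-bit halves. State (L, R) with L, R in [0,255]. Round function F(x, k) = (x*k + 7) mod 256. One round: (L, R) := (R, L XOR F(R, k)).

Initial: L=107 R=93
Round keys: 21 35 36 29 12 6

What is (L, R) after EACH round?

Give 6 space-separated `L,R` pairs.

Round 1 (k=21): L=93 R=195
Round 2 (k=35): L=195 R=237
Round 3 (k=36): L=237 R=152
Round 4 (k=29): L=152 R=210
Round 5 (k=12): L=210 R=71
Round 6 (k=6): L=71 R=99

Answer: 93,195 195,237 237,152 152,210 210,71 71,99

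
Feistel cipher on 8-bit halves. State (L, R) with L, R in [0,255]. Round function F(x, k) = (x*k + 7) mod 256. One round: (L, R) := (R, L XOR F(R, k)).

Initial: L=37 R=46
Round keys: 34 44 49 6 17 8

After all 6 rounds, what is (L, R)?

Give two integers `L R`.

Round 1 (k=34): L=46 R=6
Round 2 (k=44): L=6 R=33
Round 3 (k=49): L=33 R=94
Round 4 (k=6): L=94 R=26
Round 5 (k=17): L=26 R=159
Round 6 (k=8): L=159 R=229

Answer: 159 229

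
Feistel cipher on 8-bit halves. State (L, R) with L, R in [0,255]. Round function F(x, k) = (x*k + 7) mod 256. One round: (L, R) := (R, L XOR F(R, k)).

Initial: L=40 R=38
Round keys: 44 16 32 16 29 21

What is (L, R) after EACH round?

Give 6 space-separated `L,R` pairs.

Round 1 (k=44): L=38 R=167
Round 2 (k=16): L=167 R=81
Round 3 (k=32): L=81 R=128
Round 4 (k=16): L=128 R=86
Round 5 (k=29): L=86 R=69
Round 6 (k=21): L=69 R=230

Answer: 38,167 167,81 81,128 128,86 86,69 69,230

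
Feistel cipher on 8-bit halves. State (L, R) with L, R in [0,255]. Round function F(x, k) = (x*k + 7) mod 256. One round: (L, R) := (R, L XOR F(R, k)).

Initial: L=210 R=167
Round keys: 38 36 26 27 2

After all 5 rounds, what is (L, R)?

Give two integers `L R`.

Answer: 31 201

Derivation:
Round 1 (k=38): L=167 R=3
Round 2 (k=36): L=3 R=212
Round 3 (k=26): L=212 R=140
Round 4 (k=27): L=140 R=31
Round 5 (k=2): L=31 R=201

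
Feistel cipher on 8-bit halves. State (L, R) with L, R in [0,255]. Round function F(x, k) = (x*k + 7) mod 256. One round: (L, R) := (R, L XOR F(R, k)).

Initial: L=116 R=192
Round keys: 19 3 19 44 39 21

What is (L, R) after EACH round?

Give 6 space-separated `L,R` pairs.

Answer: 192,51 51,96 96,20 20,23 23,156 156,196

Derivation:
Round 1 (k=19): L=192 R=51
Round 2 (k=3): L=51 R=96
Round 3 (k=19): L=96 R=20
Round 4 (k=44): L=20 R=23
Round 5 (k=39): L=23 R=156
Round 6 (k=21): L=156 R=196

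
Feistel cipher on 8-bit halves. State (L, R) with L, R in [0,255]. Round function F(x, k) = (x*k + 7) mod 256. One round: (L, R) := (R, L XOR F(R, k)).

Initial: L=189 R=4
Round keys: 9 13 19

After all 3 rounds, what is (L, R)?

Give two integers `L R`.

Answer: 161 108

Derivation:
Round 1 (k=9): L=4 R=150
Round 2 (k=13): L=150 R=161
Round 3 (k=19): L=161 R=108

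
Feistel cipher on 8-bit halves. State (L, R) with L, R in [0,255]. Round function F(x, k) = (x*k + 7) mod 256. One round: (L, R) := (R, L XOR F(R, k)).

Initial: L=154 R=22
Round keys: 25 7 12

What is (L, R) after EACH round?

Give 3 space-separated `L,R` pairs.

Answer: 22,183 183,30 30,216

Derivation:
Round 1 (k=25): L=22 R=183
Round 2 (k=7): L=183 R=30
Round 3 (k=12): L=30 R=216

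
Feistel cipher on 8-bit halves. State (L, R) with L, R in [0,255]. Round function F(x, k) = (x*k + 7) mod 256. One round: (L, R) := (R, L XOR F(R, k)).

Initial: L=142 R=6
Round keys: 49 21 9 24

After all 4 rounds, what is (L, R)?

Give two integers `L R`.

Round 1 (k=49): L=6 R=163
Round 2 (k=21): L=163 R=96
Round 3 (k=9): L=96 R=196
Round 4 (k=24): L=196 R=7

Answer: 196 7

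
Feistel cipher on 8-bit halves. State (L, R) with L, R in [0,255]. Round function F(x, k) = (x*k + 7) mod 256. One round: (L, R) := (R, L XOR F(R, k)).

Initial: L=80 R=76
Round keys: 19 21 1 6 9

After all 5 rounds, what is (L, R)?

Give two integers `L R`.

Answer: 1 50

Derivation:
Round 1 (k=19): L=76 R=251
Round 2 (k=21): L=251 R=210
Round 3 (k=1): L=210 R=34
Round 4 (k=6): L=34 R=1
Round 5 (k=9): L=1 R=50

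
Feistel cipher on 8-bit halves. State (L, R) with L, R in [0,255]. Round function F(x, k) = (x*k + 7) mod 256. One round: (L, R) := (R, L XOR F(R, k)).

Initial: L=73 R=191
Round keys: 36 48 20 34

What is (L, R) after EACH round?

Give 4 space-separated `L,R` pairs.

Answer: 191,170 170,88 88,77 77,25

Derivation:
Round 1 (k=36): L=191 R=170
Round 2 (k=48): L=170 R=88
Round 3 (k=20): L=88 R=77
Round 4 (k=34): L=77 R=25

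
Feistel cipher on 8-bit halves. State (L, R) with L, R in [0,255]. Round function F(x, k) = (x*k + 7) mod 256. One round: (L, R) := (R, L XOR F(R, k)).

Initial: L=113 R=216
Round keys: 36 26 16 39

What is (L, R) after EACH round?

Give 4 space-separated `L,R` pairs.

Round 1 (k=36): L=216 R=22
Round 2 (k=26): L=22 R=155
Round 3 (k=16): L=155 R=161
Round 4 (k=39): L=161 R=21

Answer: 216,22 22,155 155,161 161,21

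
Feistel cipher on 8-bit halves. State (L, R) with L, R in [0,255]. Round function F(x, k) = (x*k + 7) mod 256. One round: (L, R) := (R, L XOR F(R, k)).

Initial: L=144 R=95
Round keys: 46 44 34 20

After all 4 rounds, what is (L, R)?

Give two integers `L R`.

Round 1 (k=46): L=95 R=137
Round 2 (k=44): L=137 R=204
Round 3 (k=34): L=204 R=150
Round 4 (k=20): L=150 R=115

Answer: 150 115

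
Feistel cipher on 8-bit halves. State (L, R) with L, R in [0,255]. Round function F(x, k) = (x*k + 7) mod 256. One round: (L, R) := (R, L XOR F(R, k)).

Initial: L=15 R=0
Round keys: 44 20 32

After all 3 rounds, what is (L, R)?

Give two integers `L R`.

Answer: 167 239

Derivation:
Round 1 (k=44): L=0 R=8
Round 2 (k=20): L=8 R=167
Round 3 (k=32): L=167 R=239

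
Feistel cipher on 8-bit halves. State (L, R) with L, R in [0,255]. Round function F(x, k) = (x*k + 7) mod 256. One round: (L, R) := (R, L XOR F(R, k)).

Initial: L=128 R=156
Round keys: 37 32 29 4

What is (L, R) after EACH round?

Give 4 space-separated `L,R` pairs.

Answer: 156,19 19,251 251,101 101,96

Derivation:
Round 1 (k=37): L=156 R=19
Round 2 (k=32): L=19 R=251
Round 3 (k=29): L=251 R=101
Round 4 (k=4): L=101 R=96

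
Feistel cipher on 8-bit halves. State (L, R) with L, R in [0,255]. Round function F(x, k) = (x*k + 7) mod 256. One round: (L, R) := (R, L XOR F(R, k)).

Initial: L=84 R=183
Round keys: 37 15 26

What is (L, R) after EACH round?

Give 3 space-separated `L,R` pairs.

Round 1 (k=37): L=183 R=46
Round 2 (k=15): L=46 R=14
Round 3 (k=26): L=14 R=93

Answer: 183,46 46,14 14,93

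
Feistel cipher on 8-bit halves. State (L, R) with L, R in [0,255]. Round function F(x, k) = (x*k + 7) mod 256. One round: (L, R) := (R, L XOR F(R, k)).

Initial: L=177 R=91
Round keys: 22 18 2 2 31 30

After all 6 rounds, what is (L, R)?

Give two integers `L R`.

Round 1 (k=22): L=91 R=104
Round 2 (k=18): L=104 R=12
Round 3 (k=2): L=12 R=119
Round 4 (k=2): L=119 R=249
Round 5 (k=31): L=249 R=89
Round 6 (k=30): L=89 R=140

Answer: 89 140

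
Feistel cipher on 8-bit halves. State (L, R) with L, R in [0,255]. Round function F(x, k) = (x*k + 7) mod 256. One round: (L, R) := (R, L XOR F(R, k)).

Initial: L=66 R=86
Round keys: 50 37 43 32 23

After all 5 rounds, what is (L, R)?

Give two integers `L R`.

Round 1 (k=50): L=86 R=145
Round 2 (k=37): L=145 R=170
Round 3 (k=43): L=170 R=4
Round 4 (k=32): L=4 R=45
Round 5 (k=23): L=45 R=22

Answer: 45 22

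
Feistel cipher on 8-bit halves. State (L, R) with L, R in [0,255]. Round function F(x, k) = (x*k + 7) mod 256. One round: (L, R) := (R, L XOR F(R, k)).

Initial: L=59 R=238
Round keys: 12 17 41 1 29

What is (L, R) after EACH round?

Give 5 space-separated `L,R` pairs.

Answer: 238,20 20,181 181,16 16,162 162,113

Derivation:
Round 1 (k=12): L=238 R=20
Round 2 (k=17): L=20 R=181
Round 3 (k=41): L=181 R=16
Round 4 (k=1): L=16 R=162
Round 5 (k=29): L=162 R=113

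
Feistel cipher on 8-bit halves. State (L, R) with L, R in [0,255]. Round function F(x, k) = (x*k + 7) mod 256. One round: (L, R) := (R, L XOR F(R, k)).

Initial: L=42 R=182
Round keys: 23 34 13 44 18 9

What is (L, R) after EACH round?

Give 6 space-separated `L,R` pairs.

Round 1 (k=23): L=182 R=75
Round 2 (k=34): L=75 R=75
Round 3 (k=13): L=75 R=157
Round 4 (k=44): L=157 R=72
Round 5 (k=18): L=72 R=138
Round 6 (k=9): L=138 R=169

Answer: 182,75 75,75 75,157 157,72 72,138 138,169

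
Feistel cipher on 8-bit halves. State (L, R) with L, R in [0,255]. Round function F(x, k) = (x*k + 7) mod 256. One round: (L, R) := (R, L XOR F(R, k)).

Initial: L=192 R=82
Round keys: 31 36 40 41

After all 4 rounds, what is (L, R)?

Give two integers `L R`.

Answer: 90 88

Derivation:
Round 1 (k=31): L=82 R=53
Round 2 (k=36): L=53 R=41
Round 3 (k=40): L=41 R=90
Round 4 (k=41): L=90 R=88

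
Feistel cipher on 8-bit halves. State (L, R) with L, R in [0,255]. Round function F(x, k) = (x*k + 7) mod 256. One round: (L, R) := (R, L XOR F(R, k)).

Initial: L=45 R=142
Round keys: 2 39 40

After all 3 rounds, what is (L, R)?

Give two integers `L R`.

Round 1 (k=2): L=142 R=14
Round 2 (k=39): L=14 R=167
Round 3 (k=40): L=167 R=17

Answer: 167 17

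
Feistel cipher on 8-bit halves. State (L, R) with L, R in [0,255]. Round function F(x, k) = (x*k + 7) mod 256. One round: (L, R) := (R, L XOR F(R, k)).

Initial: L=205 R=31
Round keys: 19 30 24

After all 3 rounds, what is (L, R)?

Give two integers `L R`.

Round 1 (k=19): L=31 R=153
Round 2 (k=30): L=153 R=234
Round 3 (k=24): L=234 R=110

Answer: 234 110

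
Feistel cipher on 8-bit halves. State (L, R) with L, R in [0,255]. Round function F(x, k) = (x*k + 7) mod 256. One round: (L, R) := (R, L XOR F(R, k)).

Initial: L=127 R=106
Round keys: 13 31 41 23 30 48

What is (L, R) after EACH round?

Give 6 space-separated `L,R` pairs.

Round 1 (k=13): L=106 R=22
Round 2 (k=31): L=22 R=219
Round 3 (k=41): L=219 R=12
Round 4 (k=23): L=12 R=192
Round 5 (k=30): L=192 R=139
Round 6 (k=48): L=139 R=215

Answer: 106,22 22,219 219,12 12,192 192,139 139,215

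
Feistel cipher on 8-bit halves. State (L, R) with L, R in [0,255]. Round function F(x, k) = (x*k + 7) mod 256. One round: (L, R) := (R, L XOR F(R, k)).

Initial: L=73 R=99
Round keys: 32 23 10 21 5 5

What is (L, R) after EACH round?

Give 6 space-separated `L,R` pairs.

Answer: 99,46 46,74 74,197 197,122 122,172 172,25

Derivation:
Round 1 (k=32): L=99 R=46
Round 2 (k=23): L=46 R=74
Round 3 (k=10): L=74 R=197
Round 4 (k=21): L=197 R=122
Round 5 (k=5): L=122 R=172
Round 6 (k=5): L=172 R=25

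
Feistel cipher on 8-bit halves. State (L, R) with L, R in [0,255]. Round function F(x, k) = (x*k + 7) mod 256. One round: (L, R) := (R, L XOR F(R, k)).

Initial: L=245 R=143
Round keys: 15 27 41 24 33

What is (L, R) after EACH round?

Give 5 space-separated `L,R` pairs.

Round 1 (k=15): L=143 R=157
Round 2 (k=27): L=157 R=25
Round 3 (k=41): L=25 R=149
Round 4 (k=24): L=149 R=230
Round 5 (k=33): L=230 R=56

Answer: 143,157 157,25 25,149 149,230 230,56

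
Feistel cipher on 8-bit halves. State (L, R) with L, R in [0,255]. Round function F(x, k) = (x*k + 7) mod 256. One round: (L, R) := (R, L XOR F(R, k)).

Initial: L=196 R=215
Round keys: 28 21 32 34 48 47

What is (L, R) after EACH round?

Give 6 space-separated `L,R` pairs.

Round 1 (k=28): L=215 R=79
Round 2 (k=21): L=79 R=85
Round 3 (k=32): L=85 R=232
Round 4 (k=34): L=232 R=130
Round 5 (k=48): L=130 R=143
Round 6 (k=47): L=143 R=202

Answer: 215,79 79,85 85,232 232,130 130,143 143,202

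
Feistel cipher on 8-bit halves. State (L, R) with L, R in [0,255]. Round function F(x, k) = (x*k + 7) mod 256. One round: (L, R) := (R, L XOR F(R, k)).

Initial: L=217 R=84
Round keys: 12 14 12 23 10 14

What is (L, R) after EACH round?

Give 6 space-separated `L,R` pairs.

Answer: 84,46 46,223 223,85 85,117 117,204 204,90

Derivation:
Round 1 (k=12): L=84 R=46
Round 2 (k=14): L=46 R=223
Round 3 (k=12): L=223 R=85
Round 4 (k=23): L=85 R=117
Round 5 (k=10): L=117 R=204
Round 6 (k=14): L=204 R=90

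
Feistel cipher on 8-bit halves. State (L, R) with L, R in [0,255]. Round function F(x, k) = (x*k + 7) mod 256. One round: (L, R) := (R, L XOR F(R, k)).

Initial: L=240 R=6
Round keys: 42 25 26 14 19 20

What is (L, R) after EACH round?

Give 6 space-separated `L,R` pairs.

Round 1 (k=42): L=6 R=243
Round 2 (k=25): L=243 R=196
Round 3 (k=26): L=196 R=28
Round 4 (k=14): L=28 R=75
Round 5 (k=19): L=75 R=132
Round 6 (k=20): L=132 R=28

Answer: 6,243 243,196 196,28 28,75 75,132 132,28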